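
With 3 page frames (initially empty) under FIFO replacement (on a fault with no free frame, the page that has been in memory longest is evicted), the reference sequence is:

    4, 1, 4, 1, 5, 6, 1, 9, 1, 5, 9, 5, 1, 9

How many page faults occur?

7

4 → fault, frames (4)
1 → fault, frames (4 1)
4 → hit
1 → hit
5 → fault, frames (4 1 5)
6 → fault, evict 4, frames (1 5 6)
1 → hit
9 → fault, evict 1, frames (5 6 9)
1 → fault, evict 5, frames (6 9 1)
5 → fault, evict 6, frames (9 1 5)
9 → hit
5 → hit
1 → hit
9 → hit
Page faults: 7.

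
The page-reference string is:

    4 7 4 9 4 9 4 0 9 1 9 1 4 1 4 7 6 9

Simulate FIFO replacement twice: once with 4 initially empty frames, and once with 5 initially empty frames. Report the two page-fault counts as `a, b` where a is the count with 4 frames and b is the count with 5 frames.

4 frames: F F . F . . . F . F . . F . . F F F → 9 faults.
5 frames: F F . F . . . F . F . . . . . . F . → 6 faults.
6 < 9: adding a frame reduced faults, as is typical.

9, 6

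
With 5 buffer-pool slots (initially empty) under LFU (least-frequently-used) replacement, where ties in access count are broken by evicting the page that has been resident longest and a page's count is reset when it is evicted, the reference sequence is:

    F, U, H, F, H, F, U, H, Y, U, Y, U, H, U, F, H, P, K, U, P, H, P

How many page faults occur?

F → fault, frames [F]
U → fault, frames [F, U]
H → fault, frames [F, U, H]
F → hit
H → hit
F → hit
U → hit
H → hit
Y → fault, frames [F, U, H, Y]
U → hit
Y → hit
U → hit
H → hit
U → hit
F → hit
H → hit
P → fault, frames [F, U, H, Y, P]
K → fault, evict P, frames [F, U, H, Y, K]
U → hit
P → fault, evict K, frames [F, U, H, Y, P]
H → hit
P → hit
Page faults: 7.

7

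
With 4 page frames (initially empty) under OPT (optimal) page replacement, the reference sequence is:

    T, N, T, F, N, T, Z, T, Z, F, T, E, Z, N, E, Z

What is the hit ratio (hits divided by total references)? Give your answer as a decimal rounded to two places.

0.69

T: fault, frames (T)
N: fault, frames (T N)
T: hit
F: fault, frames (T N F)
N: hit
T: hit
Z: fault, frames (T N F Z)
T: hit
Z: hit
F: hit
T: hit
E: fault, evict F, frames (T N Z E)
Z: hit
N: hit
E: hit
Z: hit
Hits: 11 of 16 references → 11/16 = 0.6875.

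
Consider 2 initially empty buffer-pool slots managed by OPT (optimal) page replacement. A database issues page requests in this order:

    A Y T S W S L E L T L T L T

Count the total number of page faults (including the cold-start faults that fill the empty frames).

8

A: miss, frames {A}
Y: miss, frames {A,Y}
T: miss, evict Y, frames {A,T}
S: miss, evict A, frames {T,S}
W: miss, evict T, frames {S,W}
S: hit
L: miss, evict W, frames {S,L}
E: miss, evict S, frames {L,E}
L: hit
T: miss, evict E, frames {L,T}
L: hit
T: hit
L: hit
T: hit
Page faults: 8.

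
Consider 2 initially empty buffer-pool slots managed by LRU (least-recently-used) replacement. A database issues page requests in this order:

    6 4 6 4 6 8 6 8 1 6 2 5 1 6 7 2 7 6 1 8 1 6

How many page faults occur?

15

6 -> miss, frames (6)
4 -> miss, frames (6 4)
6 -> hit
4 -> hit
6 -> hit
8 -> miss, evict 4, frames (6 8)
6 -> hit
8 -> hit
1 -> miss, evict 6, frames (8 1)
6 -> miss, evict 8, frames (1 6)
2 -> miss, evict 1, frames (6 2)
5 -> miss, evict 6, frames (2 5)
1 -> miss, evict 2, frames (5 1)
6 -> miss, evict 5, frames (1 6)
7 -> miss, evict 1, frames (6 7)
2 -> miss, evict 6, frames (7 2)
7 -> hit
6 -> miss, evict 2, frames (7 6)
1 -> miss, evict 7, frames (6 1)
8 -> miss, evict 6, frames (1 8)
1 -> hit
6 -> miss, evict 8, frames (1 6)
Page faults: 15.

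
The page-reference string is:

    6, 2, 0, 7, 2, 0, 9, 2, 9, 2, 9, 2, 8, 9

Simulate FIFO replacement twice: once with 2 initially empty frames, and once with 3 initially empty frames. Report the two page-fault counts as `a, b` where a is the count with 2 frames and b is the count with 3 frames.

2 frames: F F F F F F F F . . . . F F → 10 faults.
3 frames: F F F F . . F F . . . . F . → 7 faults.
7 < 10: adding a frame reduced faults, as is typical.

10, 7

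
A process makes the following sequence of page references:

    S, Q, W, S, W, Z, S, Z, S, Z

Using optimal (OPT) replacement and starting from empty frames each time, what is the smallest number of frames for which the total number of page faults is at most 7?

2

f=1: 10 faults
f=2: 4 faults
f=3: 4 faults
f=4: 4 faults
Smallest f with faults ≤ 7 is 2.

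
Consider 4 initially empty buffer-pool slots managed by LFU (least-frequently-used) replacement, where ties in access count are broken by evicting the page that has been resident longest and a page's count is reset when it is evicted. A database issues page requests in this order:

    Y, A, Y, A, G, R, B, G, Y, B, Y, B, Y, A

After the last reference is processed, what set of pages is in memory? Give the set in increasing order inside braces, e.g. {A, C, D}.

{A, B, G, Y}

Y: fault, frames {Y}
A: fault, frames {Y,A}
Y: hit
A: hit
G: fault, frames {Y,A,G}
R: fault, frames {Y,A,G,R}
B: fault, evict G, frames {Y,A,R,B}
G: fault, evict R, frames {Y,A,B,G}
Y: hit
B: hit
Y: hit
B: hit
Y: hit
A: hit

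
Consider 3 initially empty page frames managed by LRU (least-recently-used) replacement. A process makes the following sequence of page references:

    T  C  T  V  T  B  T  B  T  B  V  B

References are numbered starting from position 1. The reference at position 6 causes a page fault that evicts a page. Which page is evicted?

pos 1: T → fault, frames (T)
pos 2: C → fault, frames (T C)
pos 3: T → hit
pos 4: V → fault, frames (C T V)
pos 5: T → hit
pos 6: B → fault, evict C, frames (V T B)
At position 6, page C is evicted.

C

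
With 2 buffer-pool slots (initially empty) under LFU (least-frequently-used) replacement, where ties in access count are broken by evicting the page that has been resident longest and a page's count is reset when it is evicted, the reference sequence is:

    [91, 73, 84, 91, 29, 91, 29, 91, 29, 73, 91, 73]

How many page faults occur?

8

91 -> miss, frames {91}
73 -> miss, frames {91,73}
84 -> miss, evict 91, frames {73,84}
91 -> miss, evict 73, frames {84,91}
29 -> miss, evict 84, frames {91,29}
91 -> hit
29 -> hit
91 -> hit
29 -> hit
73 -> miss, evict 91, frames {29,73}
91 -> miss, evict 73, frames {29,91}
73 -> miss, evict 91, frames {29,73}
Page faults: 8.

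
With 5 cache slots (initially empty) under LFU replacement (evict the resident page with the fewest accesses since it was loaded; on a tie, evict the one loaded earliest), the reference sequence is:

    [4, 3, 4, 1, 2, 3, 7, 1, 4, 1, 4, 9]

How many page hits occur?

4 -> miss, frames [4]
3 -> miss, frames [4, 3]
4 -> hit
1 -> miss, frames [4, 3, 1]
2 -> miss, frames [4, 3, 1, 2]
3 -> hit
7 -> miss, frames [4, 3, 1, 2, 7]
1 -> hit
4 -> hit
1 -> hit
4 -> hit
9 -> miss, evict 2, frames [4, 3, 1, 7, 9]
Hits: 6.

6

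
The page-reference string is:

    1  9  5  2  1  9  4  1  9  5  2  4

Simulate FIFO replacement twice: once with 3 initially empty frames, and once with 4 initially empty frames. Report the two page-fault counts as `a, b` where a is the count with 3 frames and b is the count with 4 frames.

3 frames: F F F F F F F . . F F . → 9 faults.
4 frames: F F F F . . F F F F F F → 10 faults.
10 > 9: adding a frame increased faults — Belady's anomaly.

9, 10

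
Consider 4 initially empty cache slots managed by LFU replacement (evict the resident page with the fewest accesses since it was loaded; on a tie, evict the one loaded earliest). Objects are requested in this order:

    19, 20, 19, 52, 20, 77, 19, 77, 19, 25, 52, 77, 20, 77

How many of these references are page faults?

19 → miss, frames [19]
20 → miss, frames [19, 20]
19 → hit
52 → miss, frames [19, 20, 52]
20 → hit
77 → miss, frames [19, 20, 52, 77]
19 → hit
77 → hit
19 → hit
25 → miss, evict 52, frames [19, 20, 77, 25]
52 → miss, evict 25, frames [19, 20, 77, 52]
77 → hit
20 → hit
77 → hit
Page faults: 6.

6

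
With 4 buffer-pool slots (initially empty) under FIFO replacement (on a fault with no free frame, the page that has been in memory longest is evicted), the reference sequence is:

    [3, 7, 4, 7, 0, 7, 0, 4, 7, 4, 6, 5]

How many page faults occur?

6

3 → miss, frames (3)
7 → miss, frames (3 7)
4 → miss, frames (3 7 4)
7 → hit
0 → miss, frames (3 7 4 0)
7 → hit
0 → hit
4 → hit
7 → hit
4 → hit
6 → miss, evict 3, frames (7 4 0 6)
5 → miss, evict 7, frames (4 0 6 5)
Page faults: 6.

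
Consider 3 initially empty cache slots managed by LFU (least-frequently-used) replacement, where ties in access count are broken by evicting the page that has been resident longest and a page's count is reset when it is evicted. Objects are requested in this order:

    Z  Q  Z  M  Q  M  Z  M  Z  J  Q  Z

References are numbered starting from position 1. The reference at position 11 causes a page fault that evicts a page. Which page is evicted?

pos 1: Z -> fault, frames (Z)
pos 2: Q -> fault, frames (Z Q)
pos 3: Z -> hit
pos 4: M -> fault, frames (Z Q M)
pos 5: Q -> hit
pos 6: M -> hit
pos 7: Z -> hit
pos 8: M -> hit
pos 9: Z -> hit
pos 10: J -> fault, evict Q, frames (Z M J)
pos 11: Q -> fault, evict J, frames (Z M Q)
At position 11, page J is evicted.

J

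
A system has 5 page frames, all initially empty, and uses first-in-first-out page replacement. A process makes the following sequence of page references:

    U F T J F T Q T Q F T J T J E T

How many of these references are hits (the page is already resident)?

10

U: fault, frames {U}
F: fault, frames {U,F}
T: fault, frames {U,F,T}
J: fault, frames {U,F,T,J}
F: hit
T: hit
Q: fault, frames {U,F,T,J,Q}
T: hit
Q: hit
F: hit
T: hit
J: hit
T: hit
J: hit
E: fault, evict U, frames {F,T,J,Q,E}
T: hit
Hits: 10.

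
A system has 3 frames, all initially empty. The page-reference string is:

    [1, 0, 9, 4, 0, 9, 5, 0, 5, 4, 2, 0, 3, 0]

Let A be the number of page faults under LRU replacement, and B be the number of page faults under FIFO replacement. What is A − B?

Under LRU: F F F F . . F . . F F F F . → 9 faults.
Under FIFO: F F F F . . F F . . F . F . → 8 faults.
A − B = 9 − 8 = 1.

1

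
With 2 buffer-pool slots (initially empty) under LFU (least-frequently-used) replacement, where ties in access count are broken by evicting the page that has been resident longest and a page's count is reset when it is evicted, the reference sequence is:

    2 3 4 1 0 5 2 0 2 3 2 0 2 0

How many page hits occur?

2 -> miss, frames [2]
3 -> miss, frames [2, 3]
4 -> miss, evict 2, frames [3, 4]
1 -> miss, evict 3, frames [4, 1]
0 -> miss, evict 4, frames [1, 0]
5 -> miss, evict 1, frames [0, 5]
2 -> miss, evict 0, frames [5, 2]
0 -> miss, evict 5, frames [2, 0]
2 -> hit
3 -> miss, evict 0, frames [2, 3]
2 -> hit
0 -> miss, evict 3, frames [2, 0]
2 -> hit
0 -> hit
Hits: 4.

4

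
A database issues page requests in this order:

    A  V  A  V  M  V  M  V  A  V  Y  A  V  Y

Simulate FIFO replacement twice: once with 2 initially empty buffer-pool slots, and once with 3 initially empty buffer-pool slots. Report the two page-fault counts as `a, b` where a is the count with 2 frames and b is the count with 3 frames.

9, 6

2 frames: F F . . F . . . F F F F F F → 9 faults.
3 frames: F F . . F . . . . . F F F . → 6 faults.
6 < 9: adding a frame reduced faults, as is typical.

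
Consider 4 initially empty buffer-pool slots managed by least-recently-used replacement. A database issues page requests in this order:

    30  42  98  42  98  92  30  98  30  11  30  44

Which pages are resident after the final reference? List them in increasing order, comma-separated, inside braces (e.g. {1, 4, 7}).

30 → fault, frames [30]
42 → fault, frames [30, 42]
98 → fault, frames [30, 42, 98]
42 → hit
98 → hit
92 → fault, frames [30, 42, 98, 92]
30 → hit
98 → hit
30 → hit
11 → fault, evict 42, frames [92, 98, 30, 11]
30 → hit
44 → fault, evict 92, frames [98, 11, 30, 44]

{11, 30, 44, 98}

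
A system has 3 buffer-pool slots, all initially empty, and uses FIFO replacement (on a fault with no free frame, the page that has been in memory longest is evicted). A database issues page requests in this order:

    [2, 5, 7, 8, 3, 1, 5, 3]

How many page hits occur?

2 -> miss, frames [2]
5 -> miss, frames [2, 5]
7 -> miss, frames [2, 5, 7]
8 -> miss, evict 2, frames [5, 7, 8]
3 -> miss, evict 5, frames [7, 8, 3]
1 -> miss, evict 7, frames [8, 3, 1]
5 -> miss, evict 8, frames [3, 1, 5]
3 -> hit
Hits: 1.

1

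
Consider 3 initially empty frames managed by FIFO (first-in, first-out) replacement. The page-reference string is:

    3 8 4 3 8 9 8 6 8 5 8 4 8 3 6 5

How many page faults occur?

3: miss, frames {3}
8: miss, frames {3,8}
4: miss, frames {3,8,4}
3: hit
8: hit
9: miss, evict 3, frames {8,4,9}
8: hit
6: miss, evict 8, frames {4,9,6}
8: miss, evict 4, frames {9,6,8}
5: miss, evict 9, frames {6,8,5}
8: hit
4: miss, evict 6, frames {8,5,4}
8: hit
3: miss, evict 8, frames {5,4,3}
6: miss, evict 5, frames {4,3,6}
5: miss, evict 4, frames {3,6,5}
Page faults: 11.

11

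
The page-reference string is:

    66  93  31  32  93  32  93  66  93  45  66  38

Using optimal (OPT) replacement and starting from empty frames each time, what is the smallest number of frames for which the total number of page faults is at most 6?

3

f=1: 12 faults
f=2: 7 faults
f=3: 6 faults
f=4: 6 faults
f=5: 6 faults
f=6: 6 faults
Smallest f with faults ≤ 6 is 3.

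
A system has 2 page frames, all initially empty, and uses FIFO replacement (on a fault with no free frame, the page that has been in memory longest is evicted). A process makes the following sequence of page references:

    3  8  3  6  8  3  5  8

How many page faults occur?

6

3 -> miss, frames (3)
8 -> miss, frames (3 8)
3 -> hit
6 -> miss, evict 3, frames (8 6)
8 -> hit
3 -> miss, evict 8, frames (6 3)
5 -> miss, evict 6, frames (3 5)
8 -> miss, evict 3, frames (5 8)
Page faults: 6.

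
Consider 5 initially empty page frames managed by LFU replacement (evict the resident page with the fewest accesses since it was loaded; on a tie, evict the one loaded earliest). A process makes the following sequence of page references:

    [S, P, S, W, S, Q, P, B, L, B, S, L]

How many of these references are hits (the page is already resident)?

6

S: miss, frames (S)
P: miss, frames (S P)
S: hit
W: miss, frames (S P W)
S: hit
Q: miss, frames (S P W Q)
P: hit
B: miss, frames (S P W Q B)
L: miss, evict W, frames (S P Q B L)
B: hit
S: hit
L: hit
Hits: 6.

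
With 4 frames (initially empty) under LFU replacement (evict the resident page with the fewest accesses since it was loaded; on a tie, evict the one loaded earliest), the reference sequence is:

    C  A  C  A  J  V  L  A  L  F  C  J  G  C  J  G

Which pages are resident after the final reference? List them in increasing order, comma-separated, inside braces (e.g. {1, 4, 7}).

{A, C, G, L}

C: fault, frames [C]
A: fault, frames [C, A]
C: hit
A: hit
J: fault, frames [C, A, J]
V: fault, frames [C, A, J, V]
L: fault, evict J, frames [C, A, V, L]
A: hit
L: hit
F: fault, evict V, frames [C, A, L, F]
C: hit
J: fault, evict F, frames [C, A, L, J]
G: fault, evict J, frames [C, A, L, G]
C: hit
J: fault, evict G, frames [C, A, L, J]
G: fault, evict J, frames [C, A, L, G]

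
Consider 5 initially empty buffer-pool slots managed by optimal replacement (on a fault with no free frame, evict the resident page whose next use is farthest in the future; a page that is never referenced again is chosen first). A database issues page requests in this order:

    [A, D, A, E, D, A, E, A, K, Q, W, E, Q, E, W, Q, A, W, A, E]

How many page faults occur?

A → miss, frames {A}
D → miss, frames {A,D}
A → hit
E → miss, frames {A,D,E}
D → hit
A → hit
E → hit
A → hit
K → miss, frames {A,D,E,K}
Q → miss, frames {A,D,E,K,Q}
W → miss, evict K, frames {A,D,E,Q,W}
E → hit
Q → hit
E → hit
W → hit
Q → hit
A → hit
W → hit
A → hit
E → hit
Page faults: 6.

6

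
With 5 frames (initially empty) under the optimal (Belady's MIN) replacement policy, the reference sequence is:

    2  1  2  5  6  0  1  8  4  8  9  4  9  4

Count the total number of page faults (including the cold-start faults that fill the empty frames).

2 -> fault, frames [2]
1 -> fault, frames [2, 1]
2 -> hit
5 -> fault, frames [2, 1, 5]
6 -> fault, frames [2, 1, 5, 6]
0 -> fault, frames [2, 1, 5, 6, 0]
1 -> hit
8 -> fault, evict 0, frames [2, 1, 5, 6, 8]
4 -> fault, evict 6, frames [2, 1, 5, 8, 4]
8 -> hit
9 -> fault, evict 8, frames [2, 1, 5, 4, 9]
4 -> hit
9 -> hit
4 -> hit
Page faults: 8.

8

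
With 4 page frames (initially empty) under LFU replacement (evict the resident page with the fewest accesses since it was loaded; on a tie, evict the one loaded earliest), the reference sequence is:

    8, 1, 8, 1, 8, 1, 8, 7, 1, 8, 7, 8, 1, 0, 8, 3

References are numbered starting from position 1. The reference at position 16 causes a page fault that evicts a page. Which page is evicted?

0

pos 1: 8 -> fault, frames {8}
pos 2: 1 -> fault, frames {8,1}
pos 3: 8 -> hit
pos 4: 1 -> hit
pos 5: 8 -> hit
pos 6: 1 -> hit
pos 7: 8 -> hit
pos 8: 7 -> fault, frames {8,1,7}
pos 9: 1 -> hit
pos 10: 8 -> hit
pos 11: 7 -> hit
pos 12: 8 -> hit
pos 13: 1 -> hit
pos 14: 0 -> fault, frames {8,1,7,0}
pos 15: 8 -> hit
pos 16: 3 -> fault, evict 0, frames {8,1,7,3}
At position 16, page 0 is evicted.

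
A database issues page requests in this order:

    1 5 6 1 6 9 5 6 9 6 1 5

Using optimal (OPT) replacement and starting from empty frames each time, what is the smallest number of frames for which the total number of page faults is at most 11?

2

f=1: 12 faults
f=2: 8 faults
f=3: 5 faults
f=4: 4 faults
Smallest f with faults ≤ 11 is 2.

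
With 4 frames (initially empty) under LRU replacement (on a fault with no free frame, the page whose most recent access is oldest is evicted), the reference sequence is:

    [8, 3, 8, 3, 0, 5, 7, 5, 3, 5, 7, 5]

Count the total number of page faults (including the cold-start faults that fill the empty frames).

5

8: fault, frames (8)
3: fault, frames (8 3)
8: hit
3: hit
0: fault, frames (8 3 0)
5: fault, frames (8 3 0 5)
7: fault, evict 8, frames (3 0 5 7)
5: hit
3: hit
5: hit
7: hit
5: hit
Page faults: 5.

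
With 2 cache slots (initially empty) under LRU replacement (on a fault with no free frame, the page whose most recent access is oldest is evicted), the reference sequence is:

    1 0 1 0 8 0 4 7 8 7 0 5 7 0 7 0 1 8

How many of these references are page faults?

12

1 → fault, frames [1]
0 → fault, frames [1, 0]
1 → hit
0 → hit
8 → fault, evict 1, frames [0, 8]
0 → hit
4 → fault, evict 8, frames [0, 4]
7 → fault, evict 0, frames [4, 7]
8 → fault, evict 4, frames [7, 8]
7 → hit
0 → fault, evict 8, frames [7, 0]
5 → fault, evict 7, frames [0, 5]
7 → fault, evict 0, frames [5, 7]
0 → fault, evict 5, frames [7, 0]
7 → hit
0 → hit
1 → fault, evict 7, frames [0, 1]
8 → fault, evict 0, frames [1, 8]
Page faults: 12.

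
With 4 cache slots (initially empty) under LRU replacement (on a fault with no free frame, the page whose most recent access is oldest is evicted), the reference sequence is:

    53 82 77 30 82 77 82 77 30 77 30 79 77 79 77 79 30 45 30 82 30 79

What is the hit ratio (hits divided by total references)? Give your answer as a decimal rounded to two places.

53 -> miss, frames {53}
82 -> miss, frames {53,82}
77 -> miss, frames {53,82,77}
30 -> miss, frames {53,82,77,30}
82 -> hit
77 -> hit
82 -> hit
77 -> hit
30 -> hit
77 -> hit
30 -> hit
79 -> miss, evict 53, frames {82,77,30,79}
77 -> hit
79 -> hit
77 -> hit
79 -> hit
30 -> hit
45 -> miss, evict 82, frames {77,79,30,45}
30 -> hit
82 -> miss, evict 77, frames {79,45,30,82}
30 -> hit
79 -> hit
Hits: 15 of 22 references → 15/22 = 0.6818.

0.68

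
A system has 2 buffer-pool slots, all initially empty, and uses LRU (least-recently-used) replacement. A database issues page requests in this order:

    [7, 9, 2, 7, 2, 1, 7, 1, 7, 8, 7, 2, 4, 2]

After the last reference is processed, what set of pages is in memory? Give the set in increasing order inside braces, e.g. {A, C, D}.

7 -> miss, frames {7}
9 -> miss, frames {7,9}
2 -> miss, evict 7, frames {9,2}
7 -> miss, evict 9, frames {2,7}
2 -> hit
1 -> miss, evict 7, frames {2,1}
7 -> miss, evict 2, frames {1,7}
1 -> hit
7 -> hit
8 -> miss, evict 1, frames {7,8}
7 -> hit
2 -> miss, evict 8, frames {7,2}
4 -> miss, evict 7, frames {2,4}
2 -> hit

{2, 4}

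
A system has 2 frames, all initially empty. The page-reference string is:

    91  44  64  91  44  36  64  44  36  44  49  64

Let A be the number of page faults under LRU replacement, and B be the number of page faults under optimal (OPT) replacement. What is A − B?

3

Under LRU: F F F F F F F F F . F F → 11 faults.
Under OPT: F F F . F F . F . . F F → 8 faults.
A − B = 11 − 8 = 3.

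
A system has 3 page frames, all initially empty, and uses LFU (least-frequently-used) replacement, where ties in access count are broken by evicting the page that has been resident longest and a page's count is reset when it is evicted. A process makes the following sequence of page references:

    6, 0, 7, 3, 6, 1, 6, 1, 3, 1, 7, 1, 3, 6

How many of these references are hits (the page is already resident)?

6 -> miss, frames (6)
0 -> miss, frames (6 0)
7 -> miss, frames (6 0 7)
3 -> miss, evict 6, frames (0 7 3)
6 -> miss, evict 0, frames (7 3 6)
1 -> miss, evict 7, frames (3 6 1)
6 -> hit
1 -> hit
3 -> hit
1 -> hit
7 -> miss, evict 3, frames (6 1 7)
1 -> hit
3 -> miss, evict 7, frames (6 1 3)
6 -> hit
Hits: 6.

6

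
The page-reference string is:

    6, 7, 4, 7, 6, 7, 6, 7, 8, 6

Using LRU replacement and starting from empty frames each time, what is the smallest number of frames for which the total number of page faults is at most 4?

3

f=1: 10 faults
f=2: 6 faults
f=3: 4 faults
f=4: 4 faults
Smallest f with faults ≤ 4 is 3.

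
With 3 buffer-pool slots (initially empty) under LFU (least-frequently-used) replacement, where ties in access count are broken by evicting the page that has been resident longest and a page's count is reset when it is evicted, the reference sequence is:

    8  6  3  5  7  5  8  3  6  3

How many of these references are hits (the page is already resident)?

8: fault, frames (8)
6: fault, frames (8 6)
3: fault, frames (8 6 3)
5: fault, evict 8, frames (6 3 5)
7: fault, evict 6, frames (3 5 7)
5: hit
8: fault, evict 3, frames (5 7 8)
3: fault, evict 7, frames (5 8 3)
6: fault, evict 8, frames (5 3 6)
3: hit
Hits: 2.

2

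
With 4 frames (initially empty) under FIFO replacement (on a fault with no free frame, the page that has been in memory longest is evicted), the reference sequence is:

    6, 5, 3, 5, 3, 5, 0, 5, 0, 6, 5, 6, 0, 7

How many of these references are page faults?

6: miss, frames [6]
5: miss, frames [6, 5]
3: miss, frames [6, 5, 3]
5: hit
3: hit
5: hit
0: miss, frames [6, 5, 3, 0]
5: hit
0: hit
6: hit
5: hit
6: hit
0: hit
7: miss, evict 6, frames [5, 3, 0, 7]
Page faults: 5.

5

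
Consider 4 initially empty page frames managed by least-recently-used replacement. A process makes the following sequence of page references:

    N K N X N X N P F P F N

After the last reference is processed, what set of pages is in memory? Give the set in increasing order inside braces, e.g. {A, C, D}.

{F, N, P, X}

N → fault, frames {N}
K → fault, frames {N,K}
N → hit
X → fault, frames {K,N,X}
N → hit
X → hit
N → hit
P → fault, frames {K,X,N,P}
F → fault, evict K, frames {X,N,P,F}
P → hit
F → hit
N → hit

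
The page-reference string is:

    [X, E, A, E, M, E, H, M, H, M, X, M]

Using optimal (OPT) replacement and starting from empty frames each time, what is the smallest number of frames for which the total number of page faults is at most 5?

3

f=1: 12 faults
f=2: 6 faults
f=3: 5 faults
f=4: 5 faults
f=5: 5 faults
Smallest f with faults ≤ 5 is 3.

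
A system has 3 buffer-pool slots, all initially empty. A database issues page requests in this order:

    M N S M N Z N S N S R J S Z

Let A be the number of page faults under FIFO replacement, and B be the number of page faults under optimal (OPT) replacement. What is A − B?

Under FIFO: F F F . . F . . . . F F F F → 8 faults.
Under OPT: F F F . . F . . . . F F . . → 6 faults.
A − B = 8 − 6 = 2.

2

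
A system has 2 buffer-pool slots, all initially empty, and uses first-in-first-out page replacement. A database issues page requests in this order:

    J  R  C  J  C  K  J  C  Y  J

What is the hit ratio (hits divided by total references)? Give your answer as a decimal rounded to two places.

J -> fault, frames [J]
R -> fault, frames [J, R]
C -> fault, evict J, frames [R, C]
J -> fault, evict R, frames [C, J]
C -> hit
K -> fault, evict C, frames [J, K]
J -> hit
C -> fault, evict J, frames [K, C]
Y -> fault, evict K, frames [C, Y]
J -> fault, evict C, frames [Y, J]
Hits: 2 of 10 references → 2/10 = 0.2000.

0.20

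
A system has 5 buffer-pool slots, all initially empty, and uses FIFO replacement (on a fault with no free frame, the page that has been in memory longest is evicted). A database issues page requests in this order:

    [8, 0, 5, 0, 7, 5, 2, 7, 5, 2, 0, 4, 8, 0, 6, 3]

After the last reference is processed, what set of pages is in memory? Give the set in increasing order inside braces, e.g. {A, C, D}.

8 → miss, frames (8)
0 → miss, frames (8 0)
5 → miss, frames (8 0 5)
0 → hit
7 → miss, frames (8 0 5 7)
5 → hit
2 → miss, frames (8 0 5 7 2)
7 → hit
5 → hit
2 → hit
0 → hit
4 → miss, evict 8, frames (0 5 7 2 4)
8 → miss, evict 0, frames (5 7 2 4 8)
0 → miss, evict 5, frames (7 2 4 8 0)
6 → miss, evict 7, frames (2 4 8 0 6)
3 → miss, evict 2, frames (4 8 0 6 3)

{0, 3, 4, 6, 8}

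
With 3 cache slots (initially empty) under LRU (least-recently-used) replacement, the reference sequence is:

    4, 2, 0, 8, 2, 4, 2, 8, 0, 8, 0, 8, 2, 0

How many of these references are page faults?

4: fault, frames [4]
2: fault, frames [4, 2]
0: fault, frames [4, 2, 0]
8: fault, evict 4, frames [2, 0, 8]
2: hit
4: fault, evict 0, frames [8, 2, 4]
2: hit
8: hit
0: fault, evict 4, frames [2, 8, 0]
8: hit
0: hit
8: hit
2: hit
0: hit
Page faults: 6.

6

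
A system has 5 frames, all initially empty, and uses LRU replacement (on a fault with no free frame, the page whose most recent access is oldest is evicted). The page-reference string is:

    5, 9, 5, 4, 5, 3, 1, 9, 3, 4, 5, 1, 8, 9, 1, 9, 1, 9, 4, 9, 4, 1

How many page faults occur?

5: miss, frames (5)
9: miss, frames (5 9)
5: hit
4: miss, frames (9 5 4)
5: hit
3: miss, frames (9 4 5 3)
1: miss, frames (9 4 5 3 1)
9: hit
3: hit
4: hit
5: hit
1: hit
8: miss, evict 9, frames (3 4 5 1 8)
9: miss, evict 3, frames (4 5 1 8 9)
1: hit
9: hit
1: hit
9: hit
4: hit
9: hit
4: hit
1: hit
Page faults: 7.

7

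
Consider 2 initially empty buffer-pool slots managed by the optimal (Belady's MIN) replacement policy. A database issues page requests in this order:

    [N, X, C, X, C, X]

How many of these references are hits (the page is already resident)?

3

N: fault, frames (N)
X: fault, frames (N X)
C: fault, evict N, frames (X C)
X: hit
C: hit
X: hit
Hits: 3.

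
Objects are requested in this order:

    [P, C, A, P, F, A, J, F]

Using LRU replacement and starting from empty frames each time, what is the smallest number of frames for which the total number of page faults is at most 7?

3

f=1: 8 faults
f=2: 8 faults
f=3: 5 faults
f=4: 5 faults
f=5: 5 faults
Smallest f with faults ≤ 7 is 3.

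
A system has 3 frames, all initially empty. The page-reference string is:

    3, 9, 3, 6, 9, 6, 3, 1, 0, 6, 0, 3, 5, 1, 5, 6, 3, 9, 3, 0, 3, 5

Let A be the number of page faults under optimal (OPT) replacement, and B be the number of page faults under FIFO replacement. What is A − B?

-3

Under OPT: F F . F . . . F F . . . F F . . F F . F . . → 10 faults.
Under FIFO: F F . F . . . F F . . F F F . F F F . F . F → 13 faults.
A − B = 10 − 13 = -3.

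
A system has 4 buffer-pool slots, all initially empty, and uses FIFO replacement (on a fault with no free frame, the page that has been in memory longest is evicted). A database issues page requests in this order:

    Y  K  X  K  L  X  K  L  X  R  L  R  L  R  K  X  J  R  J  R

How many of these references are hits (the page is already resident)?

14

Y → miss, frames [Y]
K → miss, frames [Y, K]
X → miss, frames [Y, K, X]
K → hit
L → miss, frames [Y, K, X, L]
X → hit
K → hit
L → hit
X → hit
R → miss, evict Y, frames [K, X, L, R]
L → hit
R → hit
L → hit
R → hit
K → hit
X → hit
J → miss, evict K, frames [X, L, R, J]
R → hit
J → hit
R → hit
Hits: 14.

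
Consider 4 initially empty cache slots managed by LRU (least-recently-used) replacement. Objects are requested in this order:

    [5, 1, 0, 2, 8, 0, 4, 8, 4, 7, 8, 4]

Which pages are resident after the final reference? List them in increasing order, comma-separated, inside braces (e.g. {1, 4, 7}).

{0, 4, 7, 8}

5 → miss, frames [5]
1 → miss, frames [5, 1]
0 → miss, frames [5, 1, 0]
2 → miss, frames [5, 1, 0, 2]
8 → miss, evict 5, frames [1, 0, 2, 8]
0 → hit
4 → miss, evict 1, frames [2, 8, 0, 4]
8 → hit
4 → hit
7 → miss, evict 2, frames [0, 8, 4, 7]
8 → hit
4 → hit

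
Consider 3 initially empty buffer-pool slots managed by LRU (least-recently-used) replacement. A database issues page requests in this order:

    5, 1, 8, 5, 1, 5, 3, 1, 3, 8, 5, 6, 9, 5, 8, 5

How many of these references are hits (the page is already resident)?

5: miss, frames {5}
1: miss, frames {5,1}
8: miss, frames {5,1,8}
5: hit
1: hit
5: hit
3: miss, evict 8, frames {1,5,3}
1: hit
3: hit
8: miss, evict 5, frames {1,3,8}
5: miss, evict 1, frames {3,8,5}
6: miss, evict 3, frames {8,5,6}
9: miss, evict 8, frames {5,6,9}
5: hit
8: miss, evict 6, frames {9,5,8}
5: hit
Hits: 7.

7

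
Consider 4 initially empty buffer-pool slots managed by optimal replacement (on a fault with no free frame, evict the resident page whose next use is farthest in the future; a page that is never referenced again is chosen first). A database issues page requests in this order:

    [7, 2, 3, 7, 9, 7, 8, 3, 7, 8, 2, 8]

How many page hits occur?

7

7: miss, frames {7}
2: miss, frames {7,2}
3: miss, frames {7,2,3}
7: hit
9: miss, frames {7,2,3,9}
7: hit
8: miss, evict 9, frames {7,2,3,8}
3: hit
7: hit
8: hit
2: hit
8: hit
Hits: 7.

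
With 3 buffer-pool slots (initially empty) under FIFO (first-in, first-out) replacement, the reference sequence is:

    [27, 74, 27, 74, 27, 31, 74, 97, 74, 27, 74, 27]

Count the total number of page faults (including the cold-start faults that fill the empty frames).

6

27 → miss, frames (27)
74 → miss, frames (27 74)
27 → hit
74 → hit
27 → hit
31 → miss, frames (27 74 31)
74 → hit
97 → miss, evict 27, frames (74 31 97)
74 → hit
27 → miss, evict 74, frames (31 97 27)
74 → miss, evict 31, frames (97 27 74)
27 → hit
Page faults: 6.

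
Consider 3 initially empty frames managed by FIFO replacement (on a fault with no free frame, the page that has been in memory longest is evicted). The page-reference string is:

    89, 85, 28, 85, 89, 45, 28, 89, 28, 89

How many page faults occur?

5

89: fault, frames {89}
85: fault, frames {89,85}
28: fault, frames {89,85,28}
85: hit
89: hit
45: fault, evict 89, frames {85,28,45}
28: hit
89: fault, evict 85, frames {28,45,89}
28: hit
89: hit
Page faults: 5.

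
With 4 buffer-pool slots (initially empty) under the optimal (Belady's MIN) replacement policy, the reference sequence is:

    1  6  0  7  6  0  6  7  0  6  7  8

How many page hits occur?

1 -> miss, frames [1]
6 -> miss, frames [1, 6]
0 -> miss, frames [1, 6, 0]
7 -> miss, frames [1, 6, 0, 7]
6 -> hit
0 -> hit
6 -> hit
7 -> hit
0 -> hit
6 -> hit
7 -> hit
8 -> miss, evict 7, frames [1, 6, 0, 8]
Hits: 7.

7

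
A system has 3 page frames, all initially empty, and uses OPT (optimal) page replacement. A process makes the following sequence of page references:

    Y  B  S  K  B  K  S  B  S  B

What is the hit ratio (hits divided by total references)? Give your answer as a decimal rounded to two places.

Y -> fault, frames {Y}
B -> fault, frames {Y,B}
S -> fault, frames {Y,B,S}
K -> fault, evict Y, frames {B,S,K}
B -> hit
K -> hit
S -> hit
B -> hit
S -> hit
B -> hit
Hits: 6 of 10 references → 6/10 = 0.6000.

0.60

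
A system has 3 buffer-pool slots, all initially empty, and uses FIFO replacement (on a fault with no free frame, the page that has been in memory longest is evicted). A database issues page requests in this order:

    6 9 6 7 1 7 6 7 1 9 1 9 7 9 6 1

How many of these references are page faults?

8

6: miss, frames [6]
9: miss, frames [6, 9]
6: hit
7: miss, frames [6, 9, 7]
1: miss, evict 6, frames [9, 7, 1]
7: hit
6: miss, evict 9, frames [7, 1, 6]
7: hit
1: hit
9: miss, evict 7, frames [1, 6, 9]
1: hit
9: hit
7: miss, evict 1, frames [6, 9, 7]
9: hit
6: hit
1: miss, evict 6, frames [9, 7, 1]
Page faults: 8.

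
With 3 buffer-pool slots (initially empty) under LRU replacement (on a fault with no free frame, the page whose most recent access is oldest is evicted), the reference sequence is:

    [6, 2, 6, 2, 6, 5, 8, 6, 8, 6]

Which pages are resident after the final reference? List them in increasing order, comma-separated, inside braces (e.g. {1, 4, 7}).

6: miss, frames {6}
2: miss, frames {6,2}
6: hit
2: hit
6: hit
5: miss, frames {2,6,5}
8: miss, evict 2, frames {6,5,8}
6: hit
8: hit
6: hit

{5, 6, 8}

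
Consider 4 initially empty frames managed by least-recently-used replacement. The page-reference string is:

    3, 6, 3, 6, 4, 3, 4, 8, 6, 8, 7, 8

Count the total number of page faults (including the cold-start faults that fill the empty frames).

5

3 -> fault, frames {3}
6 -> fault, frames {3,6}
3 -> hit
6 -> hit
4 -> fault, frames {3,6,4}
3 -> hit
4 -> hit
8 -> fault, frames {6,3,4,8}
6 -> hit
8 -> hit
7 -> fault, evict 3, frames {4,6,8,7}
8 -> hit
Page faults: 5.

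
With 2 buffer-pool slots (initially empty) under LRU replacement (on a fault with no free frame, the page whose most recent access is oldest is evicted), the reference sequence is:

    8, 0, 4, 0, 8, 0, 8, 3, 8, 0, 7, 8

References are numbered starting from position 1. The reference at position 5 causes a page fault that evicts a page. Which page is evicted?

pos 1: 8 -> fault, frames (8)
pos 2: 0 -> fault, frames (8 0)
pos 3: 4 -> fault, evict 8, frames (0 4)
pos 4: 0 -> hit
pos 5: 8 -> fault, evict 4, frames (0 8)
At position 5, page 4 is evicted.

4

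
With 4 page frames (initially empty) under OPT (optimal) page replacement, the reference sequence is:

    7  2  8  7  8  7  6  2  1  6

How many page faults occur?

5

7 -> miss, frames {7}
2 -> miss, frames {7,2}
8 -> miss, frames {7,2,8}
7 -> hit
8 -> hit
7 -> hit
6 -> miss, frames {7,2,8,6}
2 -> hit
1 -> miss, evict 8, frames {7,2,6,1}
6 -> hit
Page faults: 5.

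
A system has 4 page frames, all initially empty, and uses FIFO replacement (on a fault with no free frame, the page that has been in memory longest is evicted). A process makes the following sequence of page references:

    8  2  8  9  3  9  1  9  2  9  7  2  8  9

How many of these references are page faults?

9

8 → miss, frames (8)
2 → miss, frames (8 2)
8 → hit
9 → miss, frames (8 2 9)
3 → miss, frames (8 2 9 3)
9 → hit
1 → miss, evict 8, frames (2 9 3 1)
9 → hit
2 → hit
9 → hit
7 → miss, evict 2, frames (9 3 1 7)
2 → miss, evict 9, frames (3 1 7 2)
8 → miss, evict 3, frames (1 7 2 8)
9 → miss, evict 1, frames (7 2 8 9)
Page faults: 9.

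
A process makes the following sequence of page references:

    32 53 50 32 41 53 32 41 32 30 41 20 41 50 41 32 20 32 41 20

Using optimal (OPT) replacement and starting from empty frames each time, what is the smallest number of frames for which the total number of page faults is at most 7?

4

f=1: 20 faults
f=2: 12 faults
f=3: 8 faults
f=4: 6 faults
f=5: 6 faults
f=6: 6 faults
Smallest f with faults ≤ 7 is 4.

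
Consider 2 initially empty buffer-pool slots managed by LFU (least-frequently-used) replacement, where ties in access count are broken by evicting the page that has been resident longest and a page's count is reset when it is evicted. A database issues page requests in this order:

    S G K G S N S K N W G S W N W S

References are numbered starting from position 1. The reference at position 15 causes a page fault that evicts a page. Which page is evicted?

pos 1: S: miss, frames {S}
pos 2: G: miss, frames {S,G}
pos 3: K: miss, evict S, frames {G,K}
pos 4: G: hit
pos 5: S: miss, evict K, frames {G,S}
pos 6: N: miss, evict S, frames {G,N}
pos 7: S: miss, evict N, frames {G,S}
pos 8: K: miss, evict S, frames {G,K}
pos 9: N: miss, evict K, frames {G,N}
pos 10: W: miss, evict N, frames {G,W}
pos 11: G: hit
pos 12: S: miss, evict W, frames {G,S}
pos 13: W: miss, evict S, frames {G,W}
pos 14: N: miss, evict W, frames {G,N}
pos 15: W: miss, evict N, frames {G,W}
At position 15, page N is evicted.

N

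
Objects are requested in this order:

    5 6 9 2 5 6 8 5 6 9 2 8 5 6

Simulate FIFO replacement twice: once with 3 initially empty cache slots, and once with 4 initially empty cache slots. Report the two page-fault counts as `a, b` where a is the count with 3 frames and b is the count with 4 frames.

3 frames: F F F F F F F . . F F . F F → 11 faults.
4 frames: F F F F . . F F F F F F F F → 12 faults.
12 > 11: adding a frame increased faults — Belady's anomaly.

11, 12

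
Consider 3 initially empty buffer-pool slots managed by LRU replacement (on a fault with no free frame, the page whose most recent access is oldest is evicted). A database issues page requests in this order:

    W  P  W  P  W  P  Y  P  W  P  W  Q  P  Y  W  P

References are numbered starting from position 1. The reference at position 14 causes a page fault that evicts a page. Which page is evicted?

W

pos 1: W → fault, frames {W}
pos 2: P → fault, frames {W,P}
pos 3: W → hit
pos 4: P → hit
pos 5: W → hit
pos 6: P → hit
pos 7: Y → fault, frames {W,P,Y}
pos 8: P → hit
pos 9: W → hit
pos 10: P → hit
pos 11: W → hit
pos 12: Q → fault, evict Y, frames {P,W,Q}
pos 13: P → hit
pos 14: Y → fault, evict W, frames {Q,P,Y}
At position 14, page W is evicted.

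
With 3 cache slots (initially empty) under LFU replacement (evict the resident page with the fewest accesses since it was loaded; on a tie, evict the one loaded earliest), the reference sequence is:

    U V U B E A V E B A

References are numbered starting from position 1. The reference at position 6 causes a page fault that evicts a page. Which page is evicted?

pos 1: U → miss, frames [U]
pos 2: V → miss, frames [U, V]
pos 3: U → hit
pos 4: B → miss, frames [U, V, B]
pos 5: E → miss, evict V, frames [U, B, E]
pos 6: A → miss, evict B, frames [U, E, A]
At position 6, page B is evicted.

B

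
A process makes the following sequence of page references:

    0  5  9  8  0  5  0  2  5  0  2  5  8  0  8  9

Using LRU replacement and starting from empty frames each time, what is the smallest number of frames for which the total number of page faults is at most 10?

3

f=1: 16 faults
f=2: 14 faults
f=3: 10 faults
f=4: 6 faults
f=5: 5 faults
Smallest f with faults ≤ 10 is 3.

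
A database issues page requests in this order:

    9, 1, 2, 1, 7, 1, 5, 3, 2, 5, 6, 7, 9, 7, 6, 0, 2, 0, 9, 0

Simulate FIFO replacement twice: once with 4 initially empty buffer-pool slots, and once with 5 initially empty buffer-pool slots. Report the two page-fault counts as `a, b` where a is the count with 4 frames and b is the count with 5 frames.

4 frames: F F F . F . F F . . F . F F . F F . . . → 11 faults.
5 frames: F F F . F . F F . . F . F . . F F . . . → 10 faults.
10 < 11: adding a frame reduced faults, as is typical.

11, 10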